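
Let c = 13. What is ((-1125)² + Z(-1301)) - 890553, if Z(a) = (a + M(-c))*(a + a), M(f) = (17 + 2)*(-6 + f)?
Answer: 4699596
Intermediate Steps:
M(f) = -114 + 19*f (M(f) = 19*(-6 + f) = -114 + 19*f)
Z(a) = 2*a*(-361 + a) (Z(a) = (a + (-114 + 19*(-1*13)))*(a + a) = (a + (-114 + 19*(-13)))*(2*a) = (a + (-114 - 247))*(2*a) = (a - 361)*(2*a) = (-361 + a)*(2*a) = 2*a*(-361 + a))
((-1125)² + Z(-1301)) - 890553 = ((-1125)² + 2*(-1301)*(-361 - 1301)) - 890553 = (1265625 + 2*(-1301)*(-1662)) - 890553 = (1265625 + 4324524) - 890553 = 5590149 - 890553 = 4699596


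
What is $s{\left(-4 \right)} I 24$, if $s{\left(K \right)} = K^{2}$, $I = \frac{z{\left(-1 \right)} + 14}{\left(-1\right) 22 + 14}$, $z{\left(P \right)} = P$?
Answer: $-624$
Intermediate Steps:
$I = - \frac{13}{8}$ ($I = \frac{-1 + 14}{\left(-1\right) 22 + 14} = \frac{13}{-22 + 14} = \frac{13}{-8} = 13 \left(- \frac{1}{8}\right) = - \frac{13}{8} \approx -1.625$)
$s{\left(-4 \right)} I 24 = \left(-4\right)^{2} \left(- \frac{13}{8}\right) 24 = 16 \left(- \frac{13}{8}\right) 24 = \left(-26\right) 24 = -624$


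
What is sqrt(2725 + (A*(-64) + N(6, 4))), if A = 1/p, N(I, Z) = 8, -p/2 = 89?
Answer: sqrt(21650941)/89 ≈ 52.282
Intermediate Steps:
p = -178 (p = -2*89 = -178)
A = -1/178 (A = 1/(-178) = -1/178 ≈ -0.0056180)
sqrt(2725 + (A*(-64) + N(6, 4))) = sqrt(2725 + (-1/178*(-64) + 8)) = sqrt(2725 + (32/89 + 8)) = sqrt(2725 + 744/89) = sqrt(243269/89) = sqrt(21650941)/89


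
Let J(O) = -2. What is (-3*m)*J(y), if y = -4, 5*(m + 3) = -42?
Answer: -342/5 ≈ -68.400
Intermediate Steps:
m = -57/5 (m = -3 + (⅕)*(-42) = -3 - 42/5 = -57/5 ≈ -11.400)
(-3*m)*J(y) = -3*(-57/5)*(-2) = (171/5)*(-2) = -342/5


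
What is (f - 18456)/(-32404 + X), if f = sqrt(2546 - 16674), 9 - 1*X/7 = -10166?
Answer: -18456/38821 + 4*I*sqrt(883)/38821 ≈ -0.47541 + 0.0030618*I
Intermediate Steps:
X = 71225 (X = 63 - 7*(-10166) = 63 + 71162 = 71225)
f = 4*I*sqrt(883) (f = sqrt(-14128) = 4*I*sqrt(883) ≈ 118.86*I)
(f - 18456)/(-32404 + X) = (4*I*sqrt(883) - 18456)/(-32404 + 71225) = (-18456 + 4*I*sqrt(883))/38821 = (-18456 + 4*I*sqrt(883))*(1/38821) = -18456/38821 + 4*I*sqrt(883)/38821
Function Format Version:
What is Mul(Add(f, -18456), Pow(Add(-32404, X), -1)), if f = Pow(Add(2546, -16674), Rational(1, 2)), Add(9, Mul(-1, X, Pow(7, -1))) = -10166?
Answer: Add(Rational(-18456, 38821), Mul(Rational(4, 38821), I, Pow(883, Rational(1, 2)))) ≈ Add(-0.47541, Mul(0.0030618, I))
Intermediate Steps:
X = 71225 (X = Add(63, Mul(-7, -10166)) = Add(63, 71162) = 71225)
f = Mul(4, I, Pow(883, Rational(1, 2))) (f = Pow(-14128, Rational(1, 2)) = Mul(4, I, Pow(883, Rational(1, 2))) ≈ Mul(118.86, I))
Mul(Add(f, -18456), Pow(Add(-32404, X), -1)) = Mul(Add(Mul(4, I, Pow(883, Rational(1, 2))), -18456), Pow(Add(-32404, 71225), -1)) = Mul(Add(-18456, Mul(4, I, Pow(883, Rational(1, 2)))), Pow(38821, -1)) = Mul(Add(-18456, Mul(4, I, Pow(883, Rational(1, 2)))), Rational(1, 38821)) = Add(Rational(-18456, 38821), Mul(Rational(4, 38821), I, Pow(883, Rational(1, 2))))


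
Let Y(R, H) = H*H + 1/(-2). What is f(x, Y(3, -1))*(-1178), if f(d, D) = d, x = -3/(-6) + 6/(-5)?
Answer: 4123/5 ≈ 824.60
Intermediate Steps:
x = -7/10 (x = -3*(-⅙) + 6*(-⅕) = ½ - 6/5 = -7/10 ≈ -0.70000)
Y(R, H) = -½ + H² (Y(R, H) = H² - ½ = -½ + H²)
f(x, Y(3, -1))*(-1178) = -7/10*(-1178) = 4123/5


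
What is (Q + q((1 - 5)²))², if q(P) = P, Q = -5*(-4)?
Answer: 1296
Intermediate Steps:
Q = 20
(Q + q((1 - 5)²))² = (20 + (1 - 5)²)² = (20 + (-4)²)² = (20 + 16)² = 36² = 1296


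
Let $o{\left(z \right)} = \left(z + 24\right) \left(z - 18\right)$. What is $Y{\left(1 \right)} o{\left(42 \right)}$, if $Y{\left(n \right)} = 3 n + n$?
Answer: $6336$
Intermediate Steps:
$Y{\left(n \right)} = 4 n$
$o{\left(z \right)} = \left(-18 + z\right) \left(24 + z\right)$ ($o{\left(z \right)} = \left(24 + z\right) \left(-18 + z\right) = \left(-18 + z\right) \left(24 + z\right)$)
$Y{\left(1 \right)} o{\left(42 \right)} = 4 \cdot 1 \left(-432 + 42^{2} + 6 \cdot 42\right) = 4 \left(-432 + 1764 + 252\right) = 4 \cdot 1584 = 6336$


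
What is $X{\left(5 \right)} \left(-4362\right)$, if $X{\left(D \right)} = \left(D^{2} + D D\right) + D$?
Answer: $-239910$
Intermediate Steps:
$X{\left(D \right)} = D + 2 D^{2}$ ($X{\left(D \right)} = \left(D^{2} + D^{2}\right) + D = 2 D^{2} + D = D + 2 D^{2}$)
$X{\left(5 \right)} \left(-4362\right) = 5 \left(1 + 2 \cdot 5\right) \left(-4362\right) = 5 \left(1 + 10\right) \left(-4362\right) = 5 \cdot 11 \left(-4362\right) = 55 \left(-4362\right) = -239910$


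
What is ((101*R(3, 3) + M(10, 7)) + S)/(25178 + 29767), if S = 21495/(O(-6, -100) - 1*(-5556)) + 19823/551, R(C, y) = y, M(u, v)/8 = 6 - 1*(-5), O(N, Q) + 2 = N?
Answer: 69320443/8840210940 ≈ 0.0078415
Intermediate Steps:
O(N, Q) = -2 + N
M(u, v) = 88 (M(u, v) = 8*(6 - 1*(-5)) = 8*(6 + 5) = 8*11 = 88)
S = 6411671/160892 (S = 21495/((-2 - 6) - 1*(-5556)) + 19823/551 = 21495/(-8 + 5556) + 19823*(1/551) = 21495/5548 + 19823/551 = 6411671/160892 ≈ 39.851)
((101*R(3, 3) + M(10, 7)) + S)/(25178 + 29767) = ((101*3 + 88) + 6411671/160892)/(25178 + 29767) = ((303 + 88) + 6411671/160892)/54945 = (391 + 6411671/160892)*(1/54945) = (69320443/160892)*(1/54945) = 69320443/8840210940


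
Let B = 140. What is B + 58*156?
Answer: 9188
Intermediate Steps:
B + 58*156 = 140 + 58*156 = 140 + 9048 = 9188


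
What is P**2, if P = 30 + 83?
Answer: 12769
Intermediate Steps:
P = 113
P**2 = 113**2 = 12769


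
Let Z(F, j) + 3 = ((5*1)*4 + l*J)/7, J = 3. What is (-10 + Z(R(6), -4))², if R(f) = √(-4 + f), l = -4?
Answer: 6889/49 ≈ 140.59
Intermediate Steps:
Z(F, j) = -13/7 (Z(F, j) = -3 + ((5*1)*4 - 4*3)/7 = -3 + (5*4 - 12)*(⅐) = -3 + (20 - 12)*(⅐) = -3 + 8*(⅐) = -3 + 8/7 = -13/7)
(-10 + Z(R(6), -4))² = (-10 - 13/7)² = (-83/7)² = 6889/49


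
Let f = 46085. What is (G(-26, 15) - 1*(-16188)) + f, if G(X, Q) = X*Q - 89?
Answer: 61794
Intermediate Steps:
G(X, Q) = -89 + Q*X (G(X, Q) = Q*X - 89 = -89 + Q*X)
(G(-26, 15) - 1*(-16188)) + f = ((-89 + 15*(-26)) - 1*(-16188)) + 46085 = ((-89 - 390) + 16188) + 46085 = (-479 + 16188) + 46085 = 15709 + 46085 = 61794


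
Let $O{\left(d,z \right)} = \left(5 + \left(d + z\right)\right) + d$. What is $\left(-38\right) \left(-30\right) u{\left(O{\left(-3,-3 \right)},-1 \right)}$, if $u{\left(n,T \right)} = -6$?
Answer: $-6840$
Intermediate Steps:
$O{\left(d,z \right)} = 5 + z + 2 d$ ($O{\left(d,z \right)} = \left(5 + d + z\right) + d = 5 + z + 2 d$)
$\left(-38\right) \left(-30\right) u{\left(O{\left(-3,-3 \right)},-1 \right)} = \left(-38\right) \left(-30\right) \left(-6\right) = 1140 \left(-6\right) = -6840$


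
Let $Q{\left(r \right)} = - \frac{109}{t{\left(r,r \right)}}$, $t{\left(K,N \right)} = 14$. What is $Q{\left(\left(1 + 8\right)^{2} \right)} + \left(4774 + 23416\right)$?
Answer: $\frac{394551}{14} \approx 28182.0$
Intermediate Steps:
$Q{\left(r \right)} = - \frac{109}{14}$
$Q{\left(\left(1 + 8\right)^{2} \right)} + \left(4774 + 23416\right) = - \frac{109}{14} + \left(4774 + 23416\right) = - \frac{109}{14} + 28190 = \frac{394551}{14}$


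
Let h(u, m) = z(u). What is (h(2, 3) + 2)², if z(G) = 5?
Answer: 49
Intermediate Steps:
h(u, m) = 5
(h(2, 3) + 2)² = (5 + 2)² = 7² = 49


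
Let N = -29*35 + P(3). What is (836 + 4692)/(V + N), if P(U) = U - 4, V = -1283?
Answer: -5528/2299 ≈ -2.4045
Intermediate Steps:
P(U) = -4 + U
N = -1016 (N = -29*35 + (-4 + 3) = -1015 - 1 = -1016)
(836 + 4692)/(V + N) = (836 + 4692)/(-1283 - 1016) = 5528/(-2299) = 5528*(-1/2299) = -5528/2299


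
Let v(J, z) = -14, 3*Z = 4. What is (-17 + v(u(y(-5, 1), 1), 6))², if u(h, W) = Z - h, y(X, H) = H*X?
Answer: 961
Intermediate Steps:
Z = 4/3 (Z = (⅓)*4 = 4/3 ≈ 1.3333)
u(h, W) = 4/3 - h
(-17 + v(u(y(-5, 1), 1), 6))² = (-17 - 14)² = (-31)² = 961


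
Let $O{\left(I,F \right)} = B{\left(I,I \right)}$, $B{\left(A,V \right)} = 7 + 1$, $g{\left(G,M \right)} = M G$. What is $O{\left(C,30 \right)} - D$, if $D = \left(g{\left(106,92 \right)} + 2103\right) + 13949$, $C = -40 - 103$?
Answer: $-25796$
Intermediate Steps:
$g{\left(G,M \right)} = G M$
$C = -143$
$B{\left(A,V \right)} = 8$
$O{\left(I,F \right)} = 8$
$D = 25804$ ($D = \left(106 \cdot 92 + 2103\right) + 13949 = \left(9752 + 2103\right) + 13949 = 11855 + 13949 = 25804$)
$O{\left(C,30 \right)} - D = 8 - 25804 = -25796$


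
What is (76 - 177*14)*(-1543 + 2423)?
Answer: -2113760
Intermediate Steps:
(76 - 177*14)*(-1543 + 2423) = (76 - 2478)*880 = -2402*880 = -2113760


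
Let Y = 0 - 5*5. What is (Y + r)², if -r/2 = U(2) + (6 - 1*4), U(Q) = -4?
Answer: 441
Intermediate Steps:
r = 4 (r = -2*(-4 + (6 - 1*4)) = -2*(-4 + (6 - 4)) = -2*(-4 + 2) = -2*(-2) = 4)
Y = -25 (Y = 0 - 25 = -25)
(Y + r)² = (-25 + 4)² = (-21)² = 441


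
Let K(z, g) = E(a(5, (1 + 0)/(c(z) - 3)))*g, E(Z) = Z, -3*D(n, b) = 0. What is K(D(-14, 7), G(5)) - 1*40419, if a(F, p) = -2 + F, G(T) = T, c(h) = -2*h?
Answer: -40404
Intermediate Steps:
D(n, b) = 0 (D(n, b) = -1/3*0 = 0)
K(z, g) = 3*g (K(z, g) = (-2 + 5)*g = 3*g)
K(D(-14, 7), G(5)) - 1*40419 = 3*5 - 1*40419 = 15 - 40419 = -40404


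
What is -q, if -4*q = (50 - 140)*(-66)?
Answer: 1485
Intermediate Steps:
q = -1485 (q = -(50 - 140)*(-66)/4 = -(-45)*(-66)/2 = -¼*5940 = -1485)
-q = -1*(-1485) = 1485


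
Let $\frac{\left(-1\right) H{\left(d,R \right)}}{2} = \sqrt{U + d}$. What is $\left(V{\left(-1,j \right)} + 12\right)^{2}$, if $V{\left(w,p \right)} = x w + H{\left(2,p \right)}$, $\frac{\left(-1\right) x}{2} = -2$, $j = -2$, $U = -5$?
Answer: $52 - 32 i \sqrt{3} \approx 52.0 - 55.426 i$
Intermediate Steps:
$H{\left(d,R \right)} = - 2 \sqrt{-5 + d}$
$x = 4$ ($x = \left(-2\right) \left(-2\right) = 4$)
$V{\left(w,p \right)} = 4 w - 2 i \sqrt{3}$ ($V{\left(w,p \right)} = 4 w - 2 \sqrt{-5 + 2} = 4 w - 2 \sqrt{-3} = 4 w - 2 i \sqrt{3}$)
$\left(V{\left(-1,j \right)} + 12\right)^{2} = \left(\left(4 \left(-1\right) - 2 i \sqrt{3}\right) + 12\right)^{2} = \left(\left(-4 - 2 i \sqrt{3}\right) + 12\right)^{2} = \left(8 - 2 i \sqrt{3}\right)^{2}$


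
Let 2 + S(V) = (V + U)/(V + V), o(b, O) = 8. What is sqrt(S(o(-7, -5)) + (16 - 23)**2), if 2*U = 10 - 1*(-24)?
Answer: sqrt(777)/4 ≈ 6.9687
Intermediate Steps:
U = 17 (U = (10 - 1*(-24))/2 = (10 + 24)/2 = (1/2)*34 = 17)
S(V) = -2 + (17 + V)/(2*V) (S(V) = -2 + (V + 17)/(V + V) = -2 + (17 + V)/((2*V)) = -2 + (17 + V)*(1/(2*V)) = -2 + (17 + V)/(2*V))
sqrt(S(o(-7, -5)) + (16 - 23)**2) = sqrt((1/2)*(17 - 3*8)/8 + (16 - 23)**2) = sqrt((1/2)*(1/8)*(17 - 24) + (-7)**2) = sqrt((1/2)*(1/8)*(-7) + 49) = sqrt(-7/16 + 49) = sqrt(777/16) = sqrt(777)/4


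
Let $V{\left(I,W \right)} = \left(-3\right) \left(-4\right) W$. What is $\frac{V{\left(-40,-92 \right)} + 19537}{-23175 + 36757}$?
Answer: $\frac{18433}{13582} \approx 1.3572$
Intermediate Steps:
$V{\left(I,W \right)} = 12 W$
$\frac{V{\left(-40,-92 \right)} + 19537}{-23175 + 36757} = \frac{12 \left(-92\right) + 19537}{-23175 + 36757} = \frac{-1104 + 19537}{13582} = 18433 \cdot \frac{1}{13582} = \frac{18433}{13582}$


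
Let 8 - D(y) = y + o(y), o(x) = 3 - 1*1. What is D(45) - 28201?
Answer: -28240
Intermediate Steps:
o(x) = 2 (o(x) = 3 - 1 = 2)
D(y) = 6 - y (D(y) = 8 - (y + 2) = 8 - (2 + y) = 8 + (-2 - y) = 6 - y)
D(45) - 28201 = (6 - 1*45) - 28201 = (6 - 45) - 28201 = -39 - 28201 = -28240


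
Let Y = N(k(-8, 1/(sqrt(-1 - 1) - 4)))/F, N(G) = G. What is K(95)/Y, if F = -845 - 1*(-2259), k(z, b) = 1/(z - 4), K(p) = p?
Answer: -1611960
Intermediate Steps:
k(z, b) = 1/(-4 + z)
F = 1414 (F = -845 + 2259 = 1414)
Y = -1/16968 (Y = 1/(-4 - 8*1414) = (1/1414)/(-12) = -1/12*1/1414 = -1/16968 ≈ -5.8934e-5)
K(95)/Y = 95/(-1/16968) = 95*(-16968) = -1611960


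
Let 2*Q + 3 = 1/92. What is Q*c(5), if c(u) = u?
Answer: -1375/184 ≈ -7.4728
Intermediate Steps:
Q = -275/184 (Q = -3/2 + (1/2)/92 = -3/2 + (1/2)*(1/92) = -3/2 + 1/184 = -275/184 ≈ -1.4946)
Q*c(5) = -275/184*5 = -1375/184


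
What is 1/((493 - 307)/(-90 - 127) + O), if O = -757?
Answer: -7/5305 ≈ -0.0013195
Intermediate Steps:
1/((493 - 307)/(-90 - 127) + O) = 1/((493 - 307)/(-90 - 127) - 757) = 1/(186/(-217) - 757) = 1/(186*(-1/217) - 757) = 1/(-6/7 - 757) = 1/(-5305/7) = -7/5305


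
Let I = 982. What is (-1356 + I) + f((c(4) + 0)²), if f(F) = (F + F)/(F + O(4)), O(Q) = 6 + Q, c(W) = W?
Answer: -4846/13 ≈ -372.77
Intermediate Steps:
f(F) = 2*F/(10 + F) (f(F) = (F + F)/(F + (6 + 4)) = (2*F)/(F + 10) = (2*F)/(10 + F) = 2*F/(10 + F))
(-1356 + I) + f((c(4) + 0)²) = (-1356 + 982) + 2*(4 + 0)²/(10 + (4 + 0)²) = -374 + 2*4²/(10 + 4²) = -374 + 2*16/(10 + 16) = -374 + 2*16/26 = -374 + 2*16*(1/26) = -374 + 16/13 = -4846/13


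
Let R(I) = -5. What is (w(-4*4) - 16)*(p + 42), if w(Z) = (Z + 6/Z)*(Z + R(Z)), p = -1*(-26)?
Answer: 44591/2 ≈ 22296.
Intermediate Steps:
p = 26
w(Z) = (-5 + Z)*(Z + 6/Z) (w(Z) = (Z + 6/Z)*(Z - 5) = (Z + 6/Z)*(-5 + Z) = (-5 + Z)*(Z + 6/Z))
(w(-4*4) - 16)*(p + 42) = ((6 + (-4*4)² - 30/((-4*4)) - (-20)*4) - 16)*(26 + 42) = ((6 + (-16)² - 30/(-16) - 5*(-16)) - 16)*68 = ((6 + 256 - 30*(-1/16) + 80) - 16)*68 = ((6 + 256 + 15/8 + 80) - 16)*68 = (2751/8 - 16)*68 = (2623/8)*68 = 44591/2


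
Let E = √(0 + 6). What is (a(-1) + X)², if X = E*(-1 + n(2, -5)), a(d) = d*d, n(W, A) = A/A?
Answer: 1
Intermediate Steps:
E = √6 ≈ 2.4495
n(W, A) = 1
a(d) = d²
X = 0 (X = √6*(-1 + 1) = √6*0 = 0)
(a(-1) + X)² = ((-1)² + 0)² = (1 + 0)² = 1² = 1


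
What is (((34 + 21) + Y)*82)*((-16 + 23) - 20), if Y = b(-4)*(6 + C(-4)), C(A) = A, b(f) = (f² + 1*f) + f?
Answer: -75686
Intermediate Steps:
b(f) = f² + 2*f (b(f) = (f² + f) + f = (f + f²) + f = f² + 2*f)
Y = 16 (Y = (-4*(2 - 4))*(6 - 4) = -4*(-2)*2 = 8*2 = 16)
(((34 + 21) + Y)*82)*((-16 + 23) - 20) = (((34 + 21) + 16)*82)*((-16 + 23) - 20) = ((55 + 16)*82)*(7 - 20) = (71*82)*(-13) = 5822*(-13) = -75686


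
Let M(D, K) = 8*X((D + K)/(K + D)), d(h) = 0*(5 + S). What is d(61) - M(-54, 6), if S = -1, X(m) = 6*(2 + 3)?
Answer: -240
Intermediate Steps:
X(m) = 30 (X(m) = 6*5 = 30)
d(h) = 0 (d(h) = 0*(5 - 1) = 0*4 = 0)
M(D, K) = 240 (M(D, K) = 8*30 = 240)
d(61) - M(-54, 6) = 0 - 1*240 = 0 - 240 = -240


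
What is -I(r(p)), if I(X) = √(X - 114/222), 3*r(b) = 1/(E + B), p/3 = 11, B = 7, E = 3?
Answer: -I*√591630/1110 ≈ -0.69295*I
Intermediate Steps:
p = 33 (p = 3*11 = 33)
r(b) = 1/30 (r(b) = 1/(3*(3 + 7)) = (⅓)/10 = (⅓)*(⅒) = 1/30)
I(X) = √(-19/37 + X) (I(X) = √(X - 114*1/222) = √(X - 19/37) = √(-19/37 + X))
-I(r(p)) = -√(-703 + 1369*(1/30))/37 = -√(-703 + 1369/30)/37 = -√(-19721/30)/37 = -I*√591630/30/37 = -I*√591630/1110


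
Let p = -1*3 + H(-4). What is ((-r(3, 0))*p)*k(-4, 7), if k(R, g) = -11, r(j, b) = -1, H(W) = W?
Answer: 77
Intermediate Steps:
p = -7 (p = -1*3 - 4 = -3 - 4 = -7)
((-r(3, 0))*p)*k(-4, 7) = (-1*(-1)*(-7))*(-11) = (1*(-7))*(-11) = -7*(-11) = 77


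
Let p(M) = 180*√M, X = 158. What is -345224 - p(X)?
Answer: -345224 - 180*√158 ≈ -3.4749e+5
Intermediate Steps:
-345224 - p(X) = -345224 - 180*√158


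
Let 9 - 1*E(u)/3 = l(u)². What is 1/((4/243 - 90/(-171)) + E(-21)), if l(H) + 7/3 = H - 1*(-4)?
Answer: -4617/5050031 ≈ -0.00091425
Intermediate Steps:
l(H) = 5/3 + H (l(H) = -7/3 + (H - 1*(-4)) = -7/3 + (H + 4) = -7/3 + (4 + H) = 5/3 + H)
E(u) = 27 - 3*(5/3 + u)²
1/((4/243 - 90/(-171)) + E(-21)) = 1/((4/243 - 90/(-171)) + (27 - (5 + 3*(-21))²/3)) = 1/((4*(1/243) - 90*(-1/171)) + (27 - (5 - 63)²/3)) = 1/((4/243 + 10/19) + (27 - ⅓*(-58)²)) = 1/(2506/4617 + (27 - ⅓*3364)) = 1/(2506/4617 + (27 - 3364/3)) = 1/(2506/4617 - 3283/3) = 1/(-5050031/4617) = -4617/5050031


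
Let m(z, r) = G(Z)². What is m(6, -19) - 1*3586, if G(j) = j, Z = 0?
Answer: -3586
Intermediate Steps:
m(z, r) = 0 (m(z, r) = 0² = 0)
m(6, -19) - 1*3586 = 0 - 1*3586 = 0 - 3586 = -3586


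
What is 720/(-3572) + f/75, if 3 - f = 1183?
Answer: -213448/13395 ≈ -15.935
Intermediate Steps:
f = -1180 (f = 3 - 1*1183 = 3 - 1183 = -1180)
720/(-3572) + f/75 = 720/(-3572) - 1180/75 = 720*(-1/3572) - 1180*1/75 = -180/893 - 236/15 = -213448/13395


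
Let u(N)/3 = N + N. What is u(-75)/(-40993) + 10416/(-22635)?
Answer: -138932446/309292185 ≈ -0.44919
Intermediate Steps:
u(N) = 6*N (u(N) = 3*(N + N) = 3*(2*N) = 6*N)
u(-75)/(-40993) + 10416/(-22635) = (6*(-75))/(-40993) + 10416/(-22635) = -450*(-1/40993) + 10416*(-1/22635) = 450/40993 - 3472/7545 = -138932446/309292185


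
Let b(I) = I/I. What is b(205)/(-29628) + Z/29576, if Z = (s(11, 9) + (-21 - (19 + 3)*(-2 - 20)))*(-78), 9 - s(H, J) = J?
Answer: -33437974/27383679 ≈ -1.2211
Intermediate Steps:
s(H, J) = 9 - J
Z = -36114 (Z = ((9 - 1*9) + (-21 - (19 + 3)*(-2 - 20)))*(-78) = ((9 - 9) + (-21 - 22*(-22)))*(-78) = (0 + (-21 - 1*(-484)))*(-78) = (0 + (-21 + 484))*(-78) = (0 + 463)*(-78) = 463*(-78) = -36114)
b(I) = 1
b(205)/(-29628) + Z/29576 = 1/(-29628) - 36114/29576 = 1*(-1/29628) - 36114*1/29576 = -1/29628 - 18057/14788 = -33437974/27383679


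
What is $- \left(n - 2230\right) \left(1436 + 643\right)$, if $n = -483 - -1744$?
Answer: $2014551$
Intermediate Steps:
$n = 1261$ ($n = -483 + 1744 = 1261$)
$- \left(n - 2230\right) \left(1436 + 643\right) = - \left(1261 - 2230\right) \left(1436 + 643\right) = - \left(-969\right) 2079 = \left(-1\right) \left(-2014551\right) = 2014551$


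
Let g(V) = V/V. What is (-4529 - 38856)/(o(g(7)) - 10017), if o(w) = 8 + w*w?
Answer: 43385/10008 ≈ 4.3350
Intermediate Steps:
g(V) = 1
o(w) = 8 + w**2
(-4529 - 38856)/(o(g(7)) - 10017) = (-4529 - 38856)/((8 + 1**2) - 10017) = -43385/((8 + 1) - 10017) = -43385/(9 - 10017) = -43385/(-10008) = -43385*(-1/10008) = 43385/10008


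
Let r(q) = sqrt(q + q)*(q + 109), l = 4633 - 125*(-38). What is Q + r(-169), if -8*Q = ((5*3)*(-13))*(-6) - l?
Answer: 8213/8 - 780*I*sqrt(2) ≈ 1026.6 - 1103.1*I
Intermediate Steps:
l = 9383 (l = 4633 + 4750 = 9383)
Q = 8213/8 (Q = -(((5*3)*(-13))*(-6) - 1*9383)/8 = -((15*(-13))*(-6) - 9383)/8 = -(-195*(-6) - 9383)/8 = -(1170 - 9383)/8 = -1/8*(-8213) = 8213/8 ≈ 1026.6)
r(q) = sqrt(2)*sqrt(q)*(109 + q) (r(q) = sqrt(2*q)*(109 + q) = (sqrt(2)*sqrt(q))*(109 + q) = sqrt(2)*sqrt(q)*(109 + q))
Q + r(-169) = 8213/8 + sqrt(2)*sqrt(-169)*(109 - 169) = 8213/8 + sqrt(2)*(13*I)*(-60) = 8213/8 - 780*I*sqrt(2)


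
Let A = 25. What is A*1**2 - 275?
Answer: -250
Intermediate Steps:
A*1**2 - 275 = 25*1**2 - 275 = 25*1 - 275 = 25 - 275 = -250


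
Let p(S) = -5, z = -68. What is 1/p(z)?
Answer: -⅕ ≈ -0.20000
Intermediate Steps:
1/p(z) = 1/(-5) = -⅕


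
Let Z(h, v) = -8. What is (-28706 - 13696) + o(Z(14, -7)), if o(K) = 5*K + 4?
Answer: -42438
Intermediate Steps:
o(K) = 4 + 5*K
(-28706 - 13696) + o(Z(14, -7)) = (-28706 - 13696) + (4 + 5*(-8)) = -42402 + (4 - 40) = -42402 - 36 = -42438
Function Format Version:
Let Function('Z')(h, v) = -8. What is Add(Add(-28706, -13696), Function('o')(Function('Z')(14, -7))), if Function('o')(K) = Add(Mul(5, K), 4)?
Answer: -42438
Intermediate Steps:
Function('o')(K) = Add(4, Mul(5, K))
Add(Add(-28706, -13696), Function('o')(Function('Z')(14, -7))) = Add(Add(-28706, -13696), Add(4, Mul(5, -8))) = Add(-42402, Add(4, -40)) = Add(-42402, -36) = -42438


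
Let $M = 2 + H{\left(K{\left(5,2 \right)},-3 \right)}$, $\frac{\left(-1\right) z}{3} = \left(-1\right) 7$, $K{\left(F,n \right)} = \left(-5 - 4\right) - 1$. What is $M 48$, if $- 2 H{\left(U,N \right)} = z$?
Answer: $-408$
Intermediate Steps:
$K{\left(F,n \right)} = -10$ ($K{\left(F,n \right)} = -9 - 1 = -10$)
$z = 21$ ($z = - 3 \left(\left(-1\right) 7\right) = \left(-3\right) \left(-7\right) = 21$)
$H{\left(U,N \right)} = - \frac{21}{2}$ ($H{\left(U,N \right)} = \left(- \frac{1}{2}\right) 21 = - \frac{21}{2}$)
$M = - \frac{17}{2}$ ($M = 2 - \frac{21}{2} = - \frac{17}{2} \approx -8.5$)
$M 48 = \left(- \frac{17}{2}\right) 48 = -408$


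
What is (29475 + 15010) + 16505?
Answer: 60990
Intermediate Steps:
(29475 + 15010) + 16505 = 44485 + 16505 = 60990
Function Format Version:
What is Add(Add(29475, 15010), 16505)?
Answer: 60990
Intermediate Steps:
Add(Add(29475, 15010), 16505) = Add(44485, 16505) = 60990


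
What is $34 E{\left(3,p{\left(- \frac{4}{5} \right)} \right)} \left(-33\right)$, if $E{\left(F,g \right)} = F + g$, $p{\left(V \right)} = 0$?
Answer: $-3366$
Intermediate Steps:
$34 E{\left(3,p{\left(- \frac{4}{5} \right)} \right)} \left(-33\right) = 34 \left(3 + 0\right) \left(-33\right) = 34 \cdot 3 \left(-33\right) = 102 \left(-33\right) = -3366$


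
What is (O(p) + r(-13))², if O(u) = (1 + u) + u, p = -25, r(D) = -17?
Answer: 4356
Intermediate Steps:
O(u) = 1 + 2*u
(O(p) + r(-13))² = ((1 + 2*(-25)) - 17)² = ((1 - 50) - 17)² = (-49 - 17)² = (-66)² = 4356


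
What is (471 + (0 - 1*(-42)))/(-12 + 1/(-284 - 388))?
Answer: -344736/8065 ≈ -42.745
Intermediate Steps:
(471 + (0 - 1*(-42)))/(-12 + 1/(-284 - 388)) = (471 + (0 + 42))/(-12 + 1/(-672)) = (471 + 42)/(-12 - 1/672) = 513/(-8065/672) = 513*(-672/8065) = -344736/8065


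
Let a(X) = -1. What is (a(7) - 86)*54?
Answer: -4698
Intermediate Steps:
(a(7) - 86)*54 = (-1 - 86)*54 = -87*54 = -4698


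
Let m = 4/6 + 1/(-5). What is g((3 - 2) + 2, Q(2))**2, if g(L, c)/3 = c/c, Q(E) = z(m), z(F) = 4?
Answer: 9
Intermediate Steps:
m = 7/15 (m = 4*(1/6) + 1*(-1/5) = 2/3 - 1/5 = 7/15 ≈ 0.46667)
Q(E) = 4
g(L, c) = 3 (g(L, c) = 3*(c/c) = 3*1 = 3)
g((3 - 2) + 2, Q(2))**2 = 3**2 = 9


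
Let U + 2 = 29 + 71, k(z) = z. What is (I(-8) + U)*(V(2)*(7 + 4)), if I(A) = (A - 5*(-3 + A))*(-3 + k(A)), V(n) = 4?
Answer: -18436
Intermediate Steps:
I(A) = (-3 + A)*(15 - 4*A) (I(A) = (A - 5*(-3 + A))*(-3 + A) = (A + (15 - 5*A))*(-3 + A) = (15 - 4*A)*(-3 + A) = (-3 + A)*(15 - 4*A))
U = 98 (U = -2 + (29 + 71) = -2 + 100 = 98)
(I(-8) + U)*(V(2)*(7 + 4)) = ((-45 - 4*(-8)² + 27*(-8)) + 98)*(4*(7 + 4)) = ((-45 - 4*64 - 216) + 98)*(4*11) = ((-45 - 256 - 216) + 98)*44 = (-517 + 98)*44 = -419*44 = -18436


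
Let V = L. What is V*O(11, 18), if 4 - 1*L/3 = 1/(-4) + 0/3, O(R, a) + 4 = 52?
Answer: 612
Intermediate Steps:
O(R, a) = 48 (O(R, a) = -4 + 52 = 48)
L = 51/4 (L = 12 - 3*(1/(-4) + 0/3) = 12 - 3*(1*(-¼) + 0*(⅓)) = 12 - 3*(-¼ + 0) = 12 - 3*(-¼) = 12 + ¾ = 51/4 ≈ 12.750)
V = 51/4 ≈ 12.750
V*O(11, 18) = (51/4)*48 = 612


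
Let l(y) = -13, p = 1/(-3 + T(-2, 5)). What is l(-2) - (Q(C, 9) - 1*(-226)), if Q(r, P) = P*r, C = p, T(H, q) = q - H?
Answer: -965/4 ≈ -241.25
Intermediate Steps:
p = ¼ (p = 1/(-3 + (5 - 1*(-2))) = 1/(-3 + (5 + 2)) = 1/(-3 + 7) = 1/4 = ¼ ≈ 0.25000)
C = ¼ ≈ 0.25000
l(-2) - (Q(C, 9) - 1*(-226)) = -13 - (9*(¼) - 1*(-226)) = -13 - (9/4 + 226) = -13 - 1*913/4 = -13 - 913/4 = -965/4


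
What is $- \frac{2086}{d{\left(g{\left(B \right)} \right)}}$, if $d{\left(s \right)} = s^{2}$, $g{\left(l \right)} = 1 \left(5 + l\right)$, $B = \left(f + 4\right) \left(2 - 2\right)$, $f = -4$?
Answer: $- \frac{2086}{25} \approx -83.44$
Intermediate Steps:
$B = 0$ ($B = \left(-4 + 4\right) \left(2 - 2\right) = 0 \cdot 0 = 0$)
$g{\left(l \right)} = 5 + l$
$- \frac{2086}{d{\left(g{\left(B \right)} \right)}} = - \frac{2086}{\left(5 + 0\right)^{2}} = - \frac{2086}{5^{2}} = - \frac{2086}{25}$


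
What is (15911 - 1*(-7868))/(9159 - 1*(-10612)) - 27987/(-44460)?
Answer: 28255181/15421380 ≈ 1.8322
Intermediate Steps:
(15911 - 1*(-7868))/(9159 - 1*(-10612)) - 27987/(-44460) = (15911 + 7868)/(9159 + 10612) - 27987*(-1/44460) = 23779/19771 + 491/780 = 28255181/15421380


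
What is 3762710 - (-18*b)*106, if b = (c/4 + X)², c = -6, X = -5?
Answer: 3843323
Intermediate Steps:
b = 169/4 (b = (-6/4 - 5)² = (-6*¼ - 5)² = (-3/2 - 5)² = (-13/2)² = 169/4 ≈ 42.250)
3762710 - (-18*b)*106 = 3762710 - (-18*169/4)*106 = 3762710 - (-1521)*106/2 = 3762710 - 1*(-80613) = 3762710 + 80613 = 3843323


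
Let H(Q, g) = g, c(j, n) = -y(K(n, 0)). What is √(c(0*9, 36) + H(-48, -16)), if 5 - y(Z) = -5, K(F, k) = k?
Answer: I*√26 ≈ 5.099*I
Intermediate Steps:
y(Z) = 10 (y(Z) = 5 - 1*(-5) = 5 + 5 = 10)
c(j, n) = -10 (c(j, n) = -1*10 = -10)
√(c(0*9, 36) + H(-48, -16)) = √(-10 - 16) = √(-26) = I*√26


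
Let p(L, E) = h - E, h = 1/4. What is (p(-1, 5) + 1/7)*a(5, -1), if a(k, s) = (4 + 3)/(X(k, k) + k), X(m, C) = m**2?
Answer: -43/40 ≈ -1.0750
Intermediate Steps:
h = 1/4 (h = 1*(1/4) = 1/4 ≈ 0.25000)
p(L, E) = 1/4 - E
a(k, s) = 7/(k + k**2) (a(k, s) = (4 + 3)/(k**2 + k) = 7/(k + k**2))
(p(-1, 5) + 1/7)*a(5, -1) = ((1/4 - 1*5) + 1/7)*(7/(5*(1 + 5))) = ((1/4 - 5) + 1/7)*(7*(1/5)/6) = (-19/4 + 1/7)*(7*(1/5)*(1/6)) = -129/28*7/30 = -43/40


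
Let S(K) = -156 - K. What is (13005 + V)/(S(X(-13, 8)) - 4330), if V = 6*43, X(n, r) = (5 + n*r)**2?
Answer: -13263/14287 ≈ -0.92833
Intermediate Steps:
V = 258
(13005 + V)/(S(X(-13, 8)) - 4330) = (13005 + 258)/((-156 - (5 - 13*8)**2) - 4330) = 13263/((-156 - (5 - 104)**2) - 4330) = 13263/((-156 - 1*(-99)**2) - 4330) = 13263/((-156 - 1*9801) - 4330) = 13263/((-156 - 9801) - 4330) = 13263/(-9957 - 4330) = 13263/(-14287) = 13263*(-1/14287) = -13263/14287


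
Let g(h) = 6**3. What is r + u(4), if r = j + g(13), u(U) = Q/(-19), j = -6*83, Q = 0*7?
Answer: -282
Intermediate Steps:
Q = 0
j = -498
g(h) = 216
u(U) = 0 (u(U) = 0/(-19) = 0*(-1/19) = 0)
r = -282 (r = -498 + 216 = -282)
r + u(4) = -282 + 0 = -282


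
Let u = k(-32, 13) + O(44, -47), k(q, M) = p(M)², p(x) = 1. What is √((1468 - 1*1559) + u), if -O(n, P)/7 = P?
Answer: √239 ≈ 15.460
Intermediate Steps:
O(n, P) = -7*P
k(q, M) = 1 (k(q, M) = 1² = 1)
u = 330 (u = 1 - 7*(-47) = 1 + 329 = 330)
√((1468 - 1*1559) + u) = √((1468 - 1*1559) + 330) = √((1468 - 1559) + 330) = √(-91 + 330) = √239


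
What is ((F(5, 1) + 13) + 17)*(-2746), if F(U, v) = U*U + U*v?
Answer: -164760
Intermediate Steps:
F(U, v) = U**2 + U*v
((F(5, 1) + 13) + 17)*(-2746) = ((5*(5 + 1) + 13) + 17)*(-2746) = ((5*6 + 13) + 17)*(-2746) = ((30 + 13) + 17)*(-2746) = (43 + 17)*(-2746) = 60*(-2746) = -164760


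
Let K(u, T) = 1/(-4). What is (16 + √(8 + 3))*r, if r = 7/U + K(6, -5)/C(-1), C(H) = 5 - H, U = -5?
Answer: -346/15 - 173*√11/120 ≈ -27.848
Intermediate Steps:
K(u, T) = -¼
r = -173/120 (r = 7/(-5) - 1/(4*(5 - 1*(-1))) = 7*(-⅕) - 1/(4*(5 + 1)) = -7/5 - ¼/6 = -7/5 - ¼*⅙ = -7/5 - 1/24 = -173/120 ≈ -1.4417)
(16 + √(8 + 3))*r = (16 + √(8 + 3))*(-173/120) = (16 + √11)*(-173/120) = -346/15 - 173*√11/120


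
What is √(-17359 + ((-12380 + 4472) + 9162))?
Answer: I*√16105 ≈ 126.91*I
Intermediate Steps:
√(-17359 + ((-12380 + 4472) + 9162)) = √(-17359 + (-7908 + 9162)) = √(-17359 + 1254) = √(-16105) = I*√16105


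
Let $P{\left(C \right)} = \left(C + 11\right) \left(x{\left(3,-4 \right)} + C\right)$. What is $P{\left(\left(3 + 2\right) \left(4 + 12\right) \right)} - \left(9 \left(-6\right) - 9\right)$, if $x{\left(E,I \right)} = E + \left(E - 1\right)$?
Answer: $7798$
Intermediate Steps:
$x{\left(E,I \right)} = -1 + 2 E$ ($x{\left(E,I \right)} = E + \left(-1 + E\right) = -1 + 2 E$)
$P{\left(C \right)} = \left(5 + C\right) \left(11 + C\right)$ ($P{\left(C \right)} = \left(C + 11\right) \left(\left(-1 + 2 \cdot 3\right) + C\right) = \left(11 + C\right) \left(\left(-1 + 6\right) + C\right) = \left(11 + C\right) \left(5 + C\right) = \left(5 + C\right) \left(11 + C\right)$)
$P{\left(\left(3 + 2\right) \left(4 + 12\right) \right)} - \left(9 \left(-6\right) - 9\right) = \left(55 + \left(\left(3 + 2\right) \left(4 + 12\right)\right)^{2} + 16 \left(3 + 2\right) \left(4 + 12\right)\right) - \left(9 \left(-6\right) - 9\right) = \left(55 + \left(5 \cdot 16\right)^{2} + 16 \cdot 5 \cdot 16\right) - \left(-54 - 9\right) = \left(55 + 80^{2} + 16 \cdot 80\right) - -63 = \left(55 + 6400 + 1280\right) + 63 = 7735 + 63 = 7798$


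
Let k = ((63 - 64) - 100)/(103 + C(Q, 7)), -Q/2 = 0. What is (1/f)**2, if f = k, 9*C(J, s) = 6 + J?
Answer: 96721/91809 ≈ 1.0535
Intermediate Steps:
Q = 0 (Q = -2*0 = 0)
C(J, s) = 2/3 + J/9 (C(J, s) = (6 + J)/9 = 2/3 + J/9)
k = -303/311 (k = ((63 - 64) - 100)/(103 + (2/3 + (1/9)*0)) = (-1 - 100)/(103 + (2/3 + 0)) = -101/(103 + 2/3) = -101/311/3 = -101*3/311 = -303/311 ≈ -0.97428)
f = -303/311 ≈ -0.97428
(1/f)**2 = (1/(-303/311))**2 = (-311/303)**2 = 96721/91809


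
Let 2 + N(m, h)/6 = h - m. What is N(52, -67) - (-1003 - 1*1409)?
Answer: 1686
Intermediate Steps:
N(m, h) = -12 - 6*m + 6*h (N(m, h) = -12 + 6*(h - m) = -12 + (-6*m + 6*h) = -12 - 6*m + 6*h)
N(52, -67) - (-1003 - 1*1409) = (-12 - 6*52 + 6*(-67)) - (-1003 - 1*1409) = (-12 - 312 - 402) - (-1003 - 1409) = -726 - 1*(-2412) = -726 + 2412 = 1686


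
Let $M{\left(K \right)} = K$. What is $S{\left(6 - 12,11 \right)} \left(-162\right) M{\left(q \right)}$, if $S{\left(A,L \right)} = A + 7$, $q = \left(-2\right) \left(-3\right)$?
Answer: $-972$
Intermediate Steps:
$q = 6$
$S{\left(A,L \right)} = 7 + A$
$S{\left(6 - 12,11 \right)} \left(-162\right) M{\left(q \right)} = \left(7 + \left(6 - 12\right)\right) \left(-162\right) 6 = \left(7 - 6\right) \left(-162\right) 6 = 1 \left(-162\right) 6 = \left(-162\right) 6 = -972$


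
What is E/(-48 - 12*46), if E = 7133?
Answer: -7133/600 ≈ -11.888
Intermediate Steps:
E/(-48 - 12*46) = 7133/(-48 - 12*46) = 7133/(-48 - 552) = 7133/(-600) = 7133*(-1/600) = -7133/600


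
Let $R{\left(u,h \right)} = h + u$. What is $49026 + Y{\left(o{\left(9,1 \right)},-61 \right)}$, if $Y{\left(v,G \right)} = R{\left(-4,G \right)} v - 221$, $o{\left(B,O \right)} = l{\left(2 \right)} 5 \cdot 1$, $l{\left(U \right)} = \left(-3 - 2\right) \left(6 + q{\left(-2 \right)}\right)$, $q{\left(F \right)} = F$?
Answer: $55305$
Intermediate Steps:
$l{\left(U \right)} = -20$ ($l{\left(U \right)} = \left(-3 - 2\right) \left(6 - 2\right) = \left(-5\right) 4 = -20$)
$o{\left(B,O \right)} = -100$ ($o{\left(B,O \right)} = \left(-20\right) 5 \cdot 1 = \left(-100\right) 1 = -100$)
$Y{\left(v,G \right)} = -221 + v \left(-4 + G\right)$ ($Y{\left(v,G \right)} = \left(G - 4\right) v - 221 = \left(-4 + G\right) v - 221 = v \left(-4 + G\right) - 221 = -221 + v \left(-4 + G\right)$)
$49026 + Y{\left(o{\left(9,1 \right)},-61 \right)} = 49026 - \left(221 + 100 \left(-4 - 61\right)\right) = 49026 - -6279 = 49026 + \left(-221 + 6500\right) = 49026 + 6279 = 55305$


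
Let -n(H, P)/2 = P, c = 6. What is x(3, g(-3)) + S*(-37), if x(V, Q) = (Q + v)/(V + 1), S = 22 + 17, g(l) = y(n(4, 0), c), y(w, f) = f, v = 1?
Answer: -5765/4 ≈ -1441.3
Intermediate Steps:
n(H, P) = -2*P
g(l) = 6
S = 39
x(V, Q) = (1 + Q)/(1 + V) (x(V, Q) = (Q + 1)/(V + 1) = (1 + Q)/(1 + V))
x(3, g(-3)) + S*(-37) = (1 + 6)/(1 + 3) + 39*(-37) = 7/4 - 1443 = -5765/4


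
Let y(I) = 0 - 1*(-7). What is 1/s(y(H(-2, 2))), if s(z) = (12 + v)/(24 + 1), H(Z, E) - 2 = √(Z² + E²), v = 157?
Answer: 25/169 ≈ 0.14793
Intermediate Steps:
H(Z, E) = 2 + √(E² + Z²) (H(Z, E) = 2 + √(Z² + E²) = 2 + √(E² + Z²))
y(I) = 7 (y(I) = 0 + 7 = 7)
s(z) = 169/25 (s(z) = (12 + 157)/(24 + 1) = 169/25)
1/s(y(H(-2, 2))) = 1/(169/25) = 25/169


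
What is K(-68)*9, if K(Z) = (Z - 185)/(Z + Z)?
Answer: 2277/136 ≈ 16.743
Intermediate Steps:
K(Z) = (-185 + Z)/(2*Z) (K(Z) = (-185 + Z)/((2*Z)) = (-185 + Z)*(1/(2*Z)) = (-185 + Z)/(2*Z))
K(-68)*9 = ((1/2)*(-185 - 68)/(-68))*9 = ((1/2)*(-1/68)*(-253))*9 = (253/136)*9 = 2277/136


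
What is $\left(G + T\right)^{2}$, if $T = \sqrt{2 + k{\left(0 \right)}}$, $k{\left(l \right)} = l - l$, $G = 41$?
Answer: $\left(41 + \sqrt{2}\right)^{2} \approx 1799.0$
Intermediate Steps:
$k{\left(l \right)} = 0$
$T = \sqrt{2}$ ($T = \sqrt{2 + 0} = \sqrt{2} \approx 1.4142$)
$\left(G + T\right)^{2} = \left(41 + \sqrt{2}\right)^{2}$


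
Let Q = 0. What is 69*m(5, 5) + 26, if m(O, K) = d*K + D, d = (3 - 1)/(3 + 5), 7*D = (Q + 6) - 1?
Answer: 4523/28 ≈ 161.54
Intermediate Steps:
D = 5/7 (D = ((0 + 6) - 1)/7 = (6 - 1)/7 = (⅐)*5 = 5/7 ≈ 0.71429)
d = ¼ (d = 2/8 = 2*(⅛) = ¼ ≈ 0.25000)
m(O, K) = 5/7 + K/4 (m(O, K) = K/4 + 5/7 = 5/7 + K/4)
69*m(5, 5) + 26 = 69*(5/7 + (¼)*5) + 26 = 69*(5/7 + 5/4) + 26 = 69*(55/28) + 26 = 3795/28 + 26 = 4523/28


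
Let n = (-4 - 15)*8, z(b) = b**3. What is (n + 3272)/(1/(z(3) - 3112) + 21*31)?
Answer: 4812600/1004167 ≈ 4.7926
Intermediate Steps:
n = -152 (n = -19*8 = -152)
(n + 3272)/(1/(z(3) - 3112) + 21*31) = (-152 + 3272)/(1/(3**3 - 3112) + 21*31) = 3120/(1/(27 - 3112) + 651) = 3120/(1/(-3085) + 651) = 3120/(-1/3085 + 651) = 3120/(2008334/3085) = 3120*(3085/2008334) = 4812600/1004167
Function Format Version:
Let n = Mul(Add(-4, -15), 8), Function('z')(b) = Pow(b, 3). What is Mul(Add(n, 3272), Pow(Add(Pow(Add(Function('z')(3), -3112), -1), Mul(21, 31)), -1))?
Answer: Rational(4812600, 1004167) ≈ 4.7926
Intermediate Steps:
n = -152 (n = Mul(-19, 8) = -152)
Mul(Add(n, 3272), Pow(Add(Pow(Add(Function('z')(3), -3112), -1), Mul(21, 31)), -1)) = Mul(Add(-152, 3272), Pow(Add(Pow(Add(Pow(3, 3), -3112), -1), Mul(21, 31)), -1)) = Mul(3120, Pow(Add(Pow(Add(27, -3112), -1), 651), -1)) = Mul(3120, Pow(Add(Pow(-3085, -1), 651), -1)) = Mul(3120, Pow(Add(Rational(-1, 3085), 651), -1)) = Mul(3120, Pow(Rational(2008334, 3085), -1)) = Mul(3120, Rational(3085, 2008334)) = Rational(4812600, 1004167)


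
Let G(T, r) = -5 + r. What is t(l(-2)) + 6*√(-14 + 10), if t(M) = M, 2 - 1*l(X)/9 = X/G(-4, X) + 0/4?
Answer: 108/7 + 12*I ≈ 15.429 + 12.0*I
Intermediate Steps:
l(X) = 18 - 9*X/(-5 + X) (l(X) = 18 - 9*(X/(-5 + X) + 0/4) = 18 - 9*(X/(-5 + X) + 0*(¼)) = 18 - 9*(X/(-5 + X) + 0) = 18 - 9*X/(-5 + X))
t(l(-2)) + 6*√(-14 + 10) = 9*(-10 - 2)/(-5 - 2) + 6*√(-14 + 10) = 9*(-12)/(-7) + 6*√(-4) = 9*(-⅐)*(-12) + 6*(2*I) = 108/7 + 12*I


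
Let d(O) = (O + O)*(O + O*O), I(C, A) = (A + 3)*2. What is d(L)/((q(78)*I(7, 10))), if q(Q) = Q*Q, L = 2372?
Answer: 1112617436/6591 ≈ 1.6881e+5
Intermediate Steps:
q(Q) = Q**2
I(C, A) = 6 + 2*A (I(C, A) = (3 + A)*2 = 6 + 2*A)
d(O) = 2*O*(O + O**2) (d(O) = (2*O)*(O + O**2) = 2*O*(O + O**2))
d(L)/((q(78)*I(7, 10))) = (2*2372**2*(1 + 2372))/((78**2*(6 + 2*10))) = (2*5626384*2373)/((6084*(6 + 20))) = 26702818464/((6084*26)) = 26702818464/158184 = 26702818464*(1/158184) = 1112617436/6591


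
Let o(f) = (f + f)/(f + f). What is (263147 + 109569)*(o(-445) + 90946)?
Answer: 33897402052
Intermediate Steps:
o(f) = 1 (o(f) = (2*f)/((2*f)) = (2*f)*(1/(2*f)) = 1)
(263147 + 109569)*(o(-445) + 90946) = (263147 + 109569)*(1 + 90946) = 372716*90947 = 33897402052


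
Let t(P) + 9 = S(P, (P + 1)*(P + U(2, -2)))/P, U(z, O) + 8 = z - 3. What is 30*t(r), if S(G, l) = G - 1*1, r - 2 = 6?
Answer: -975/4 ≈ -243.75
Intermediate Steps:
r = 8 (r = 2 + 6 = 8)
U(z, O) = -11 + z (U(z, O) = -8 + (z - 3) = -8 + (-3 + z) = -11 + z)
S(G, l) = -1 + G (S(G, l) = G - 1 = -1 + G)
t(P) = -9 + (-1 + P)/P
30*t(r) = 30*(-8 - 1/8) = 30*(-65/8) = -975/4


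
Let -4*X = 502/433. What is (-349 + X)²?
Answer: 91497175225/749956 ≈ 1.2200e+5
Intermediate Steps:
X = -251/866 (X = -251/(2*433) = -¼*502/433 = -251/866 ≈ -0.28984)
(-349 + X)² = (-349 - 251/866)² = (-302485/866)² = 91497175225/749956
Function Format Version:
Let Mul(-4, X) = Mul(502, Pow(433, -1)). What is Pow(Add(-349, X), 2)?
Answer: Rational(91497175225, 749956) ≈ 1.2200e+5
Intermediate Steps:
X = Rational(-251, 866) (X = Mul(Rational(-1, 4), Mul(502, Pow(433, -1))) = Mul(Rational(-1, 4), Mul(502, Rational(1, 433))) = Mul(Rational(-1, 4), Rational(502, 433)) = Rational(-251, 866) ≈ -0.28984)
Pow(Add(-349, X), 2) = Pow(Add(-349, Rational(-251, 866)), 2) = Pow(Rational(-302485, 866), 2) = Rational(91497175225, 749956)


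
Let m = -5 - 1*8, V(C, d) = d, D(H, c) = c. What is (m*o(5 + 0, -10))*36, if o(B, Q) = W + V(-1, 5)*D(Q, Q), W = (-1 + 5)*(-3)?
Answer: 29016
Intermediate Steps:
W = -12 (W = 4*(-3) = -12)
o(B, Q) = -12 + 5*Q
m = -13 (m = -5 - 8 = -13)
(m*o(5 + 0, -10))*36 = -13*(-12 + 5*(-10))*36 = -13*(-12 - 50)*36 = -13*(-62)*36 = 806*36 = 29016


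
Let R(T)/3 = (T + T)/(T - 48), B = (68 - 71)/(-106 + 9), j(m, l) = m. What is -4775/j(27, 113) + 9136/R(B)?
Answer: -63769487/27 ≈ -2.3618e+6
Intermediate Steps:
B = 3/97 (B = -3/(-97) = -3*(-1/97) = 3/97 ≈ 0.030928)
R(T) = 6*T/(-48 + T) (R(T) = 3*((T + T)/(T - 48)) = 3*((2*T)/(-48 + T)) = 3*(2*T/(-48 + T)) = 6*T/(-48 + T))
-4775/j(27, 113) + 9136/R(B) = -4775/27 + 9136/((6*(3/97)/(-48 + 3/97))) = -4775*1/27 + 9136/((6*(3/97)/(-4653/97))) = -4775/27 + 9136/((6*(3/97)*(-97/4653))) = -4775/27 + 9136/(-2/517) = -4775/27 + 9136*(-517/2) = -4775/27 - 2361656 = -63769487/27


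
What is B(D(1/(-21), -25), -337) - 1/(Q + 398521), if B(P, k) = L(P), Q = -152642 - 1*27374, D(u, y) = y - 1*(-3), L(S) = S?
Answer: -4807111/218505 ≈ -22.000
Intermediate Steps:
D(u, y) = 3 + y (D(u, y) = y + 3 = 3 + y)
Q = -180016 (Q = -152642 - 27374 = -180016)
B(P, k) = P
B(D(1/(-21), -25), -337) - 1/(Q + 398521) = (3 - 25) - 1/(-180016 + 398521) = -22 - 1/218505 = -4807111/218505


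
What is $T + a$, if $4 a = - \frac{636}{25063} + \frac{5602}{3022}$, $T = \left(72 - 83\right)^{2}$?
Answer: $\frac{18398413879}{151480772} \approx 121.46$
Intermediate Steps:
$T = 121$ ($T = \left(-11\right)^{2} = 121$)
$a = \frac{69240467}{151480772}$ ($a = \frac{- \frac{636}{25063} + \frac{5602}{3022}}{4} = \frac{\left(-636\right) \frac{1}{25063} + 5602 \cdot \frac{1}{3022}}{4} = \frac{- \frac{636}{25063} + \frac{2801}{1511}}{4} = \frac{1}{4} \cdot \frac{69240467}{37870193} = \frac{69240467}{151480772} \approx 0.45709$)
$T + a = 121 + \frac{69240467}{151480772} = \frac{18398413879}{151480772}$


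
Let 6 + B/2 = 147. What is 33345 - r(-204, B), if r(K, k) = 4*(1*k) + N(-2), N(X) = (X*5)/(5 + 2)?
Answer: 225529/7 ≈ 32218.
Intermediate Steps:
B = 282 (B = -12 + 2*147 = -12 + 294 = 282)
N(X) = 5*X/7 (N(X) = (5*X)/7 = (5*X)*(⅐) = 5*X/7)
r(K, k) = -10/7 + 4*k (r(K, k) = 4*(1*k) + (5/7)*(-2) = 4*k - 10/7 = -10/7 + 4*k)
33345 - r(-204, B) = 33345 - (-10/7 + 4*282) = 33345 - (-10/7 + 1128) = 33345 - 1*7886/7 = 33345 - 7886/7 = 225529/7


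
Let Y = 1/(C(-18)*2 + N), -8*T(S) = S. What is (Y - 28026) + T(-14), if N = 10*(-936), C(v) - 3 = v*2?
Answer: -528313163/18852 ≈ -28024.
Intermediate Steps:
C(v) = 3 + 2*v (C(v) = 3 + v*2 = 3 + 2*v)
N = -9360
T(S) = -S/8
Y = -1/9426 (Y = 1/((3 + 2*(-18))*2 - 9360) = 1/((3 - 36)*2 - 9360) = 1/(-33*2 - 9360) = 1/(-66 - 9360) = 1/(-9426) = -1/9426 ≈ -0.00010609)
(Y - 28026) + T(-14) = (-1/9426 - 28026) - ⅛*(-14) = -264173077/9426 + 7/4 = -528313163/18852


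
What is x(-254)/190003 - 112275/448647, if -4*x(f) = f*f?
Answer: -9522938096/28414758647 ≈ -0.33514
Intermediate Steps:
x(f) = -f²/4 (x(f) = -f*f/4 = -f²/4)
x(-254)/190003 - 112275/448647 = -¼*(-254)²/190003 - 112275/448647 = -¼*64516*(1/190003) - 112275*1/448647 = -16129*1/190003 - 37425/149549 = -16129/190003 - 37425/149549 = -9522938096/28414758647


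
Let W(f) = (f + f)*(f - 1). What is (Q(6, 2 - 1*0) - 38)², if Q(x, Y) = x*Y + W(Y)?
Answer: 484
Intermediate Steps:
W(f) = 2*f*(-1 + f) (W(f) = (2*f)*(-1 + f) = 2*f*(-1 + f))
Q(x, Y) = Y*x + 2*Y*(-1 + Y) (Q(x, Y) = x*Y + 2*Y*(-1 + Y) = Y*x + 2*Y*(-1 + Y))
(Q(6, 2 - 1*0) - 38)² = ((2 - 1*0)*(-2 + 6 + 2*(2 - 1*0)) - 38)² = ((2 + 0)*(-2 + 6 + 2*(2 + 0)) - 38)² = (2*(-2 + 6 + 2*2) - 38)² = (2*(-2 + 6 + 4) - 38)² = (2*8 - 38)² = (16 - 38)² = (-22)² = 484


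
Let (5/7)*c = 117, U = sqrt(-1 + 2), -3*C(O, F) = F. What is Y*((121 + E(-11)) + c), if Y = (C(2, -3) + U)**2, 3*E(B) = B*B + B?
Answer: 19288/15 ≈ 1285.9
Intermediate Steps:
C(O, F) = -F/3
U = 1 (U = sqrt(1) = 1)
E(B) = B/3 + B**2/3 (E(B) = (B*B + B)/3 = (B**2 + B)/3 = (B + B**2)/3 = B/3 + B**2/3)
c = 819/5 (c = (7/5)*117 = 819/5 ≈ 163.80)
Y = 4 (Y = (-1/3*(-3) + 1)**2 = (1 + 1)**2 = 2**2 = 4)
Y*((121 + E(-11)) + c) = 4*((121 + (1/3)*(-11)*(1 - 11)) + 819/5) = 4*((121 + (1/3)*(-11)*(-10)) + 819/5) = 4*((121 + 110/3) + 819/5) = 4*(473/3 + 819/5) = 4*(4822/15) = 19288/15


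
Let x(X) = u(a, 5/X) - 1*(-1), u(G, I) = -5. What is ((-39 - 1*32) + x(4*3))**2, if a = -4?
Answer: 5625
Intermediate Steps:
x(X) = -4 (x(X) = -5 - 1*(-1) = -5 + 1 = -4)
((-39 - 1*32) + x(4*3))**2 = ((-39 - 1*32) - 4)**2 = ((-39 - 32) - 4)**2 = (-71 - 4)**2 = (-75)**2 = 5625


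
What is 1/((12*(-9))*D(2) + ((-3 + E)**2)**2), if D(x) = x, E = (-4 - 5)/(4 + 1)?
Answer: 625/196776 ≈ 0.0031762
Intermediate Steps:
E = -9/5 ≈ -1.8000
1/((12*(-9))*D(2) + ((-3 + E)**2)**2) = 1/((12*(-9))*2 + ((-3 - 9/5)**2)**2) = 1/(-108*2 + ((-24/5)**2)**2) = 1/(-216 + (576/25)**2) = 1/(-216 + 331776/625) = 1/(196776/625) = 625/196776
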